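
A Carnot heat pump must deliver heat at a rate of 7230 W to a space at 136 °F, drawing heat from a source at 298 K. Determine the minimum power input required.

Ẇ_in ≈ 719 W

T_H = 136 °F → (136 − 32) × 5/9 = 57.78 °C = 330.93 K.
For a reversible heat pump, COP_HP = T_H/(T_H − T_C) = 330.93/32.93 = 10.0501.
W = Q_H/COP_HP = 7230/10.0501 = 719 W.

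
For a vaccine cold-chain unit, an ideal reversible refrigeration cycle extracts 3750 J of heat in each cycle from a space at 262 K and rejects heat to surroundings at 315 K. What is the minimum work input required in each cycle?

Carnot COP: COP_R = T_C/(T_H − T_C) = 262.00/53.00 = 4.9434.
W = Q_C/COP_R = 3750/4.9434 = 758.6 J.

W_in ≈ 758.6 J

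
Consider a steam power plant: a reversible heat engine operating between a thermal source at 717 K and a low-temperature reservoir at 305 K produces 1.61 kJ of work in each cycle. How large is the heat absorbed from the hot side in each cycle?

Carnot efficiency: η = 1 − T_C/T_H = 1 − 305.00/717.00 = 0.5746.
Q_H = W/η = 1.61/0.5746 = 2.80 kJ.

Q_H ≈ 2.80 kJ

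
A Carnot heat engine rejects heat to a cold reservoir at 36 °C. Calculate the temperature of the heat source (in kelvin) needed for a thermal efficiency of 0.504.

T_C = 36 °C → 36 + 273.15 = 309.15 K.
From η = 1 − T_C/T_H, solving for T_H gives T_H = T_C/(1 − η) = 309.15/(1 − 0.504) = 623 K.

T_H ≈ 623 K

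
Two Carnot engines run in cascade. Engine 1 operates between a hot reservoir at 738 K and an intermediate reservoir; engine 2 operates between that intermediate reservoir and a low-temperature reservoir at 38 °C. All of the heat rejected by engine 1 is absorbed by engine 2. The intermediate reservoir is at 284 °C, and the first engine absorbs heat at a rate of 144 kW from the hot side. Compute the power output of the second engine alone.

T_C = 38 °C → 38 + 273.15 = 311.15 K.
T_m = 284 °C → 284 + 273.15 = 557.15 K.
Heat entering the second stage: Q_m = Q_H·(T_m/T_H) = 144 × 557.15/738.00 = 109 kW.
Second-stage efficiency η₂ = 1 − T_C/T_m = 1 − 311.15/557.15 = 0.4415, so W₂ = η₂·Q_m = 48.0 kW.

Ẇ₂ ≈ 48.0 kW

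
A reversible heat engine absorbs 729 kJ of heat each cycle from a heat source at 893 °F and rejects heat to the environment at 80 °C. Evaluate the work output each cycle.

T_H = 893 °F → (893 − 32) × 5/9 = 478.33 °C = 751.48 K.
T_C = 80 °C → 80 + 273.15 = 353.15 K.
The Carnot efficiency is η = 1 − T_C/T_H = 1 − 353.15/751.48 = 0.5301.
W = η·Q_H = 0.5301 × 729 = 386 kJ.

W ≈ 386 kJ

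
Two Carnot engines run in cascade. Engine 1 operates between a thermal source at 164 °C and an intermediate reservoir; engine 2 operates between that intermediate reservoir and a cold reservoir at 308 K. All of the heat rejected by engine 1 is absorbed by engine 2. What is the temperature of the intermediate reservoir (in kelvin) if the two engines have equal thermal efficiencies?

T_H = 164 °C → 164 + 273.15 = 437.15 K.
Equal efficiencies require 1 − T_m/T_H = 1 − T_C/T_m, i.e. T_m/T_H = T_C/T_m, so T_m = √(T_H·T_C) = √(437.15 × 308.00) = 366.9 K.

T_m ≈ 366.9 K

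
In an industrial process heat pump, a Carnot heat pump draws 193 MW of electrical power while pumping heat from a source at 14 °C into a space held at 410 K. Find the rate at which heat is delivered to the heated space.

T_C = 14 °C → 14 + 273.15 = 287.15 K.
COP_HP = T_H/(T_H − T_C) = 410.00/122.85 = 3.3374.
Q_H = COP_HP · W = 3.3374 × 193 = 644 MW.

Q̇_H ≈ 644 MW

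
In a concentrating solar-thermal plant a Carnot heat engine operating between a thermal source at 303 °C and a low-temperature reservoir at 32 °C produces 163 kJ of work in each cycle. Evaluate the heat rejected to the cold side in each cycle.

T_H = 303 °C → 303 + 273.15 = 576.15 K.
T_C = 32 °C → 32 + 273.15 = 305.15 K.
Since the cycle is reversible, η = 1 − T_C/T_H = 1 − 305.15/576.15 = 0.4704.
Since Q_C/Q_H = T_C/T_H and Q_H = W/η, Q_C = W·T_C/(T_H − T_C) = 163 × 305.15/271.00 = 184 kJ.

Q_C ≈ 184 kJ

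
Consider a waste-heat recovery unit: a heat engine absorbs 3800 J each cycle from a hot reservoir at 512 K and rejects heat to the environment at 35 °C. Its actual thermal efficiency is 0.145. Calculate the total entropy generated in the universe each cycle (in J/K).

T_C = 35 °C → 35 + 273.15 = 308.15 K.
W = η·Q_H = 0.145 × 3800 = 551.0 J, so Q_C = Q_H − W = 3249 J.
Reservoir entropy changes: ΔS_H = −Q_H/T_H = −3800/512.00 = -7.422 J/K and ΔS_C = +Q_C/T_C = 3249/308.15 = 10.54 J/K.
ΔS_univ = −Q_H/T_H + Q_C/T_C = 3.12 J/K (> 0, since η = 0.145 < η_Carnot = 0.398).

ΔS_univ ≈ 3.12 J/K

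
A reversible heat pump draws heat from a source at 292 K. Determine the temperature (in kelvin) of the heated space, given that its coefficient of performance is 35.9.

T_H ≈ 300 K

COP_HP = T_H/(T_H − T_C) ⇒ T_H = T_C·COP_HP/(COP_HP − 1) = 292.00 × 35.9/(35.9 − 1) = 300 K.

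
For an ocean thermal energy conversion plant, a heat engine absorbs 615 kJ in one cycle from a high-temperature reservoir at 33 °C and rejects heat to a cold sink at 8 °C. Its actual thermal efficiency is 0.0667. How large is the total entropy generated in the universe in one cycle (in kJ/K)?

ΔS_univ ≈ 0.0327 kJ/K

T_H = 33 °C → 33 + 273.15 = 306.15 K.
T_C = 8 °C → 8 + 273.15 = 281.15 K.
W = η·Q_H = 0.0667 × 615 = 41.02 kJ, so Q_C = Q_H − W = 574.0 kJ.
Entropy balance on the reservoirs: −Q_H/T_H = -2.009 kJ/K, +Q_C/T_C = 2.042 kJ/K.
ΔS_univ = −Q_H/T_H + Q_C/T_C = 0.0327 kJ/K (> 0, since η = 0.0667 < η_Carnot = 0.082).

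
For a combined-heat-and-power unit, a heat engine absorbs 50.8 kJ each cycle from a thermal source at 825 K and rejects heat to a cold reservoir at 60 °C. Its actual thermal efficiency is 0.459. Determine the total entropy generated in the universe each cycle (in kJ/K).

T_C = 60 °C → 60 + 273.15 = 333.15 K.
W = η·Q_H = 0.459 × 50.8 = 23.32 kJ, so Q_C = Q_H − W = 27.48 kJ.
Reservoir entropy changes: ΔS_H = −Q_H/T_H = −50.8/825.00 = -0.06158 kJ/K and ΔS_C = +Q_C/T_C = 27.48/333.15 = 0.08249 kJ/K.
ΔS_univ = −Q_H/T_H + Q_C/T_C = 0.0209 kJ/K (> 0, since η = 0.459 < η_Carnot = 0.596).

ΔS_univ ≈ 0.0209 kJ/K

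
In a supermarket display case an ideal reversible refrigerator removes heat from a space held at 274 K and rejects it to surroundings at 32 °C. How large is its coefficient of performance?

T_H = 32 °C → 32 + 273.15 = 305.15 K.
Carnot COP: COP_R = T_C/(T_H − T_C) = 274.00/(305.15 − 274.00) = 8.80.

COP_R ≈ 8.80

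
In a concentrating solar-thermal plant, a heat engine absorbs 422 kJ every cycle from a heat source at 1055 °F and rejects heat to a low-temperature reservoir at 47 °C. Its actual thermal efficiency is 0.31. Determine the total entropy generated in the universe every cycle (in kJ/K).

ΔS_univ ≈ 0.408 kJ/K

T_H = 1055 °F → (1055 − 32) × 5/9 = 568.33 °C = 841.48 K.
T_C = 47 °C → 47 + 273.15 = 320.15 K.
W = η·Q_H = 0.31 × 422 = 130.8 kJ, so Q_C = Q_H − W = 291.2 kJ.
Reservoir entropy changes: ΔS_H = −Q_H/T_H = −422/841.48 = -0.5015 kJ/K and ΔS_C = +Q_C/T_C = 291.2/320.15 = 0.9095 kJ/K.
ΔS_univ = −Q_H/T_H + Q_C/T_C = 0.408 kJ/K (> 0, since η = 0.31 < η_Carnot = 0.620).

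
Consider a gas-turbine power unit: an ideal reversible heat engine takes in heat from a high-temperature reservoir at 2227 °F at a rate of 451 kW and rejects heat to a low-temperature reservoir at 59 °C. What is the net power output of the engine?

Ẇ ≈ 351 kW

T_H = 2227 °F → (2227 − 32) × 5/9 = 1219.44 °C = 1492.59 K.
T_C = 59 °C → 59 + 273.15 = 332.15 K.
Since the cycle is reversible, η = 1 − T_C/T_H = 1 − 332.15/1492.59 = 0.7775.
W = η·Q_H = 0.7775 × 451 = 351 kW.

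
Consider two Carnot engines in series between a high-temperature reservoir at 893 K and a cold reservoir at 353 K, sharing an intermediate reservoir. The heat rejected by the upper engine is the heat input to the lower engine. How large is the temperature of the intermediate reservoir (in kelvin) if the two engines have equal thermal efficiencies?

Equal efficiencies require 1 − T_m/T_H = 1 − T_C/T_m, i.e. T_m/T_H = T_C/T_m, so T_m = √(T_H·T_C) = √(893.00 × 353.00) = 561.5 K.

T_m ≈ 561.5 K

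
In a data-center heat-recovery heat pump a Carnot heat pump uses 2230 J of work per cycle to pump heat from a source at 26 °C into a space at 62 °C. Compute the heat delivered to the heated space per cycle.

T_H = 62 °C → 62 + 273.15 = 335.15 K.
T_C = 26 °C → 26 + 273.15 = 299.15 K.
COP_HP = T_H/(T_H − T_C) = 335.15/36.00 = 9.3097.
Q_H = COP_HP · W = 9.3097 × 2230 = 20760 J.

Q_H ≈ 20760 J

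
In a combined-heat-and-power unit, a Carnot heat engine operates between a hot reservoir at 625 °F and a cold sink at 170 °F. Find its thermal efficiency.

η ≈ 0.419

T_H = 625 °F → (625 − 32) × 5/9 = 329.44 °C = 602.59 K.
T_C = 170 °F → (170 − 32) × 5/9 = 76.67 °C = 349.82 K.
Since the cycle is reversible, η = 1 − T_C/T_H = 1 − 349.82/602.59 = 0.419.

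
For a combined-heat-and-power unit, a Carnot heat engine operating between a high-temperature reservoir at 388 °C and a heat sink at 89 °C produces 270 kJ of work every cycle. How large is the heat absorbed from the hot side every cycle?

Q_H ≈ 597 kJ

T_H = 388 °C → 388 + 273.15 = 661.15 K.
T_C = 89 °C → 89 + 273.15 = 362.15 K.
For a reversible engine, η = 1 − T_C/T_H = 1 − 362.15/661.15 = 0.4522.
Q_H = W/η = 270/0.4522 = 597 kJ.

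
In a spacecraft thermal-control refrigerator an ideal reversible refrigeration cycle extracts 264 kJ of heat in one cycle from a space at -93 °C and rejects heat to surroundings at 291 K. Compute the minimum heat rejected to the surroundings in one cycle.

T_C = -93 °C → -93 + 273.15 = 180.15 K.
For a reversible cycle Q_H/Q_C = T_H/T_C, so Q_H = Q_C·T_H/T_C = 264 × 291.00/180.15 = 426 kJ.

Q_H ≈ 426 kJ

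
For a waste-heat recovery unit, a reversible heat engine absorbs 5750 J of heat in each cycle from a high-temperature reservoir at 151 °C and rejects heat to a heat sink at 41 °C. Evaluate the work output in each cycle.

T_H = 151 °C → 151 + 273.15 = 424.15 K.
T_C = 41 °C → 41 + 273.15 = 314.15 K.
η_rev = 1 − T_C/T_H = 1 − 314.15/424.15 = 0.2593.
W = η·Q_H = 0.2593 × 5750 = 1491 J.

W ≈ 1491 J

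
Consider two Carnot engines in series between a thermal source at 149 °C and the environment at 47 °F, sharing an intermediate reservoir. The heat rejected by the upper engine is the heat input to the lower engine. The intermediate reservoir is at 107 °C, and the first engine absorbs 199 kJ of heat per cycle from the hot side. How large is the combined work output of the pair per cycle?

W_total ≈ 66.31 kJ

T_H = 149 °C → 149 + 273.15 = 422.15 K.
T_C = 47 °F → (47 − 32) × 5/9 = 8.33 °C = 281.48 K.
Two reversible stages in series are equivalent to a single Carnot engine between T_H and T_C, so η_total = 1 − T_C/T_H = 1 − 281.48/422.15 = 0.3332.
W_total = η_total · Q_H = 0.3332 × 199 = 66.31 kJ.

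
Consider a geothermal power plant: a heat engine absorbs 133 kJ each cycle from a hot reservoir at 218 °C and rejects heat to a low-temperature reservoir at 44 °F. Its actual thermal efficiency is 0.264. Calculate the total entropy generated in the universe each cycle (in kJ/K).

T_H = 218 °C → 218 + 273.15 = 491.15 K.
T_C = 44 °F → (44 − 32) × 5/9 = 6.67 °C = 279.82 K.
W = η·Q_H = 0.264 × 133 = 35.11 kJ, so Q_C = Q_H − W = 97.89 kJ.
Entropy balance on the reservoirs: −Q_H/T_H = -0.2708 kJ/K, +Q_C/T_C = 0.3498 kJ/K.
ΔS_univ = −Q_H/T_H + Q_C/T_C = 0.07904 kJ/K (> 0, since η = 0.264 < η_Carnot = 0.430).

ΔS_univ ≈ 0.07904 kJ/K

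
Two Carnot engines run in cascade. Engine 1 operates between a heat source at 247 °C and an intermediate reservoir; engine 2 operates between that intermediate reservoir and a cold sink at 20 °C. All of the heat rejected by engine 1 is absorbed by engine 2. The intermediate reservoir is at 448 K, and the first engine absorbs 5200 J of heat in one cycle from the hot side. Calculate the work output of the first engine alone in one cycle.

W₁ ≈ 721 J

T_H = 247 °C → 247 + 273.15 = 520.15 K.
T_C = 20 °C → 20 + 273.15 = 293.15 K.
First-stage efficiency η₁ = 1 − T_m/T_H = 1 − 448.00/520.15 = 0.1387.
W₁ = η₁·Q_H = 0.1387 × 5200 = 721 J.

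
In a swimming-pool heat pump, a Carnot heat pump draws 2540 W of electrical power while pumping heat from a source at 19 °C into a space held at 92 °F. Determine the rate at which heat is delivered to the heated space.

Q̇_H ≈ 54310 W

T_H = 92 °F → (92 − 32) × 5/9 = 33.33 °C = 306.48 K.
T_C = 19 °C → 19 + 273.15 = 292.15 K.
Reversible heating COP: COP_HP = T_H/(T_H − T_C) = 306.48/14.33 = 21.3826.
Q_H = COP_HP · W = 21.3826 × 2540 = 54310 W.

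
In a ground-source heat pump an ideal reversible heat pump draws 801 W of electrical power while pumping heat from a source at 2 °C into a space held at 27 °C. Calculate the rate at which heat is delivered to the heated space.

Q̇_H ≈ 9620 W

T_H = 27 °C → 27 + 273.15 = 300.15 K.
T_C = 2 °C → 2 + 273.15 = 275.15 K.
COP_HP = T_H/(T_H − T_C) = 300.15/25.00 = 12.0060.
Q_H = COP_HP · W = 12.0060 × 801 = 9620 W.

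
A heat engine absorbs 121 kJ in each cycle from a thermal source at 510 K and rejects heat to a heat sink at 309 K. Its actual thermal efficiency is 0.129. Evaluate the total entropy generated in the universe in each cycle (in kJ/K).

ΔS_univ ≈ 0.104 kJ/K

W = η·Q_H = 0.129 × 121 = 15.61 kJ, so Q_C = Q_H − W = 105.4 kJ.
Entropy balance on the reservoirs: −Q_H/T_H = -0.2373 kJ/K, +Q_C/T_C = 0.3411 kJ/K.
ΔS_univ = −Q_H/T_H + Q_C/T_C = 0.104 kJ/K (> 0, since η = 0.129 < η_Carnot = 0.394).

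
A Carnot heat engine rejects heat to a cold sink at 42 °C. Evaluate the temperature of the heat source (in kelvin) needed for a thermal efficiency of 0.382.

T_C = 42 °C → 42 + 273.15 = 315.15 K.
From η = 1 − T_C/T_H, solving for T_H gives T_H = T_C/(1 − η) = 315.15/(1 − 0.382) = 510 K.

T_H ≈ 510 K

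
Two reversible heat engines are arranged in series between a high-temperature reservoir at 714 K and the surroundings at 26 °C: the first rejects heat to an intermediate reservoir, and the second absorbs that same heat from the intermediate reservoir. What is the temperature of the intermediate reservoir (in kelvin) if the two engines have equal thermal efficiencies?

T_m ≈ 462 K

T_C = 26 °C → 26 + 273.15 = 299.15 K.
Equal efficiencies require 1 − T_m/T_H = 1 − T_C/T_m, i.e. T_m/T_H = T_C/T_m, so T_m = √(T_H·T_C) = √(714.00 × 299.15) = 462 K.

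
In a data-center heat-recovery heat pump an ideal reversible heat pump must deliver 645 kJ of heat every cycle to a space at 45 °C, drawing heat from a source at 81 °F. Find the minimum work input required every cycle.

W_in ≈ 36.0 kJ

T_H = 45 °C → 45 + 273.15 = 318.15 K.
T_C = 81 °F → (81 − 32) × 5/9 = 27.22 °C = 300.37 K.
Reversible heating COP: COP_HP = T_H/(T_H − T_C) = 318.15/17.78 = 17.8959.
W = Q_H/COP_HP = 645/17.8959 = 36.0 kJ.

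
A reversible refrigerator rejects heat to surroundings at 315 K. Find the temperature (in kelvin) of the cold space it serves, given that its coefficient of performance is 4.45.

COP_R = T_C/(T_H − T_C) ⇒ T_C = T_H·COP_R/(1 + COP_R) = 315.00 × 4.45/(1 + 4.45) = 257.2 K.

T_C ≈ 257.2 K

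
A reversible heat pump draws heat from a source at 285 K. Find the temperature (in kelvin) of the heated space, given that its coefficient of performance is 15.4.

T_H ≈ 305 K

COP_HP = T_H/(T_H − T_C) ⇒ T_H = T_C·COP_HP/(COP_HP − 1) = 285.00 × 15.4/(15.4 − 1) = 305 K.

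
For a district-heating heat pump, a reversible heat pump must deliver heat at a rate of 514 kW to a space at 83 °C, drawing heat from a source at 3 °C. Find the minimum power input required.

Ẇ_in ≈ 115.5 kW

T_H = 83 °C → 83 + 273.15 = 356.15 K.
T_C = 3 °C → 3 + 273.15 = 276.15 K.
Reversible heating COP: COP_HP = T_H/(T_H − T_C) = 356.15/80.00 = 4.4519.
W = Q_H/COP_HP = 514/4.4519 = 115.5 kW.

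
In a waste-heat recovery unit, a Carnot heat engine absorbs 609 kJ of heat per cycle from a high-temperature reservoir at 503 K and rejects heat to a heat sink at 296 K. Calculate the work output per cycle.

The Carnot efficiency is η = 1 − T_C/T_H = 1 − 296.00/503.00 = 0.4115.
W = η·Q_H = 0.4115 × 609 = 250.6 kJ.

W ≈ 250.6 kJ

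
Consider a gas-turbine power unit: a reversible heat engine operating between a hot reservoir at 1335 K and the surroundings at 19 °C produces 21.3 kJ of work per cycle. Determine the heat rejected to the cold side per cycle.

T_C = 19 °C → 19 + 273.15 = 292.15 K.
Carnot efficiency: η = 1 − T_C/T_H = 1 − 292.15/1335.00 = 0.7812.
Since Q_C/Q_H = T_C/T_H and Q_H = W/η, Q_C = W·T_C/(T_H − T_C) = 21.3 × 292.15/1042.85 = 5.97 kJ.

Q_C ≈ 5.97 kJ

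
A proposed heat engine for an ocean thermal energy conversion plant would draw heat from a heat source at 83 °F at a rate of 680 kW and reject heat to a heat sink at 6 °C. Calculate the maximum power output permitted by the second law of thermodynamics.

T_H = 83 °F → (83 − 32) × 5/9 = 28.33 °C = 301.48 K.
T_C = 6 °C → 6 + 273.15 = 279.15 K.
By the Carnot theorem, η_max = 1 − T_C/T_H = 1 − 279.15/301.48 = 0.0741.
W_max = η_max · Q_H = 0.0741 × 680 = 50.4 kW.

Ẇ_max ≈ 50.4 kW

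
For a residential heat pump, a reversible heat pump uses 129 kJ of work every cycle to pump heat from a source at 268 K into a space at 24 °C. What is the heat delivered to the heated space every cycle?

Q_H ≈ 1315 kJ

T_H = 24 °C → 24 + 273.15 = 297.15 K.
For a reversible heat pump, COP_HP = T_H/(T_H − T_C) = 297.15/29.15 = 10.1938.
Q_H = COP_HP · W = 10.1938 × 129 = 1315 kJ.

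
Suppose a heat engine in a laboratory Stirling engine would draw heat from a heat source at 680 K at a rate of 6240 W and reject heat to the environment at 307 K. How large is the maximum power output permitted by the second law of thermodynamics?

No engine can exceed the Carnot limit: η_max = 1 − T_C/T_H = 1 − 307.00/680.00 = 0.5485.
W_max = η_max · Q_H = 0.5485 × 6240 = 3420 W.

Ẇ_max ≈ 3420 W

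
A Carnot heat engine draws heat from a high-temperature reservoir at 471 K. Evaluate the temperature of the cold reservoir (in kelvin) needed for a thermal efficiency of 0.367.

From η = 1 − T_C/T_H, T_C = T_H·(1 − η) = 471.00 × (1 − 0.367) = 298 K.

T_C ≈ 298 K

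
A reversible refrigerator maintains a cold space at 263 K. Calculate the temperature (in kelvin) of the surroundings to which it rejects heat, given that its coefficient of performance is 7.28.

COP_R = T_C/(T_H − T_C) ⇒ T_H = T_C·(1 + 1/COP_R) = 263.00 × (1 + 1/7.28) = 299 K.

T_H ≈ 299 K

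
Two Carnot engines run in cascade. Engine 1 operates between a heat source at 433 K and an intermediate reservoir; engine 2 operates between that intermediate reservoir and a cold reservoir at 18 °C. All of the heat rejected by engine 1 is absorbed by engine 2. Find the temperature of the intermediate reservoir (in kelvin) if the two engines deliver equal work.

T_m ≈ 362 K

T_C = 18 °C → 18 + 273.15 = 291.15 K.
For reversible stages Q_m = Q_H·(T_m/T_H). Setting W₁ = Q_H(1 − T_m/T_H) equal to W₂ = Q_m(1 − T_C/T_m) = Q_H·(T_m − T_C)/T_H gives T_H − T_m = T_m − T_C, so T_m = (T_H + T_C)/2 = (433.00 + 291.15)/2 = 362 K.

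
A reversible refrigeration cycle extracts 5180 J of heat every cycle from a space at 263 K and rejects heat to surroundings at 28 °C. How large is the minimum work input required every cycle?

T_H = 28 °C → 28 + 273.15 = 301.15 K.
Carnot COP: COP_R = T_C/(T_H − T_C) = 263.00/38.15 = 6.8938.
W = Q_C/COP_R = 5180/6.8938 = 751.4 J.

W_in ≈ 751.4 J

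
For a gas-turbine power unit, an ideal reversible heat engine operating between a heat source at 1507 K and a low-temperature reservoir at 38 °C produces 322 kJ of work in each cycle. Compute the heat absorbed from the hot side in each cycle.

Q_H ≈ 406 kJ

T_C = 38 °C → 38 + 273.15 = 311.15 K.
Carnot efficiency: η = 1 − T_C/T_H = 1 − 311.15/1507.00 = 0.7935.
Q_H = W/η = 322/0.7935 = 406 kJ.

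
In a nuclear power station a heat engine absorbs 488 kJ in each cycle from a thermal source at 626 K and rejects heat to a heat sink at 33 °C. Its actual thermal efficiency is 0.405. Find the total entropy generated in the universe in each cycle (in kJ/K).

ΔS_univ ≈ 0.169 kJ/K

T_C = 33 °C → 33 + 273.15 = 306.15 K.
W = η·Q_H = 0.405 × 488 = 197.6 kJ, so Q_C = Q_H − W = 290.4 kJ.
Reservoir entropy changes: ΔS_H = −Q_H/T_H = −488/626.00 = -0.7796 kJ/K and ΔS_C = +Q_C/T_C = 290.4/306.15 = 0.9484 kJ/K.
ΔS_univ = −Q_H/T_H + Q_C/T_C = 0.169 kJ/K (> 0, since η = 0.405 < η_Carnot = 0.511).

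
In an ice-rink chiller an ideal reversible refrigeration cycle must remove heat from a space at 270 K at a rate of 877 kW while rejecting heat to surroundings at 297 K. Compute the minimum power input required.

Ẇ_in ≈ 87.70 kW

COP_R = T_C/(T_H − T_C) = 270.00/27.00 = 10.0000.
W = Q_C/COP_R = 877/10.0000 = 87.70 kW.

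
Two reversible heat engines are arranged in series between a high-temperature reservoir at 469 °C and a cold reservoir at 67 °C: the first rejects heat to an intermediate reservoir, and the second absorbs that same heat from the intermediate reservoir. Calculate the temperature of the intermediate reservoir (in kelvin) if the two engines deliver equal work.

T_m ≈ 541 K

T_H = 469 °C → 469 + 273.15 = 742.15 K.
T_C = 67 °C → 67 + 273.15 = 340.15 K.
For reversible stages Q_m = Q_H·(T_m/T_H). Setting W₁ = Q_H(1 − T_m/T_H) equal to W₂ = Q_m(1 − T_C/T_m) = Q_H·(T_m − T_C)/T_H gives T_H − T_m = T_m − T_C, so T_m = (T_H + T_C)/2 = (742.15 + 340.15)/2 = 541 K.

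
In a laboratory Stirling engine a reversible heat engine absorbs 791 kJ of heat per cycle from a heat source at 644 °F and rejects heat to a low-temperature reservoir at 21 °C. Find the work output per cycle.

T_H = 644 °F → (644 − 32) × 5/9 = 340.00 °C = 613.15 K.
T_C = 21 °C → 21 + 273.15 = 294.15 K.
η_rev = 1 − T_C/T_H = 1 − 294.15/613.15 = 0.5203.
W = η·Q_H = 0.5203 × 791 = 411.5 kJ.

W ≈ 411.5 kJ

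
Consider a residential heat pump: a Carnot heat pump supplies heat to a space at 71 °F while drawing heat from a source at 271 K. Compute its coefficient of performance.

COP_HP ≈ 12.38

T_H = 71 °F → (71 − 32) × 5/9 = 21.67 °C = 294.82 K.
For a reversible heat pump, COP_HP = T_H/(T_H − T_C) = 294.82/(294.82 − 271.00) = 12.38.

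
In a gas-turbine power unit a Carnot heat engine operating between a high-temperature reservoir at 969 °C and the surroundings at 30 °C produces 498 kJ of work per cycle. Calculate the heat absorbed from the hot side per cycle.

T_H = 969 °C → 969 + 273.15 = 1242.15 K.
T_C = 30 °C → 30 + 273.15 = 303.15 K.
Since the cycle is reversible, η = 1 − T_C/T_H = 1 − 303.15/1242.15 = 0.7559.
Q_H = W/η = 498/0.7559 = 659 kJ.

Q_H ≈ 659 kJ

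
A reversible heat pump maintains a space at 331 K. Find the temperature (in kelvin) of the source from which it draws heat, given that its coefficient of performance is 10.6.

T_C ≈ 300 K

COP_HP = T_H/(T_H − T_C) ⇒ T_C = T_H·(COP_HP − 1)/COP_HP = 331.00 × (10.6 − 1)/10.6 = 300 K.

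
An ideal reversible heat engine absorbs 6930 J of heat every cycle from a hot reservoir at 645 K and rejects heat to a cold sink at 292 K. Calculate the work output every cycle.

η_rev = 1 − T_C/T_H = 1 − 292.00/645.00 = 0.5473.
W = η·Q_H = 0.5473 × 6930 = 3790 J.

W ≈ 3790 J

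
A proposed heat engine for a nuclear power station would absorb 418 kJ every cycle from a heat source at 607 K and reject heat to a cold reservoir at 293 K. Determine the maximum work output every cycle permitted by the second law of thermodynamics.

W_max ≈ 216 kJ

The upper bound on efficiency is η_max = 1 − T_C/T_H = 1 − 293.00/607.00 = 0.5173.
W_max = η_max · Q_H = 0.5173 × 418 = 216 kJ.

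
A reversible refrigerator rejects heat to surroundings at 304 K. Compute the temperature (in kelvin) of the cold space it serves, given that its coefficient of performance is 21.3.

T_C ≈ 290 K

COP_R = T_C/(T_H − T_C) ⇒ T_C = T_H·COP_R/(1 + COP_R) = 304.00 × 21.3/(1 + 21.3) = 290 K.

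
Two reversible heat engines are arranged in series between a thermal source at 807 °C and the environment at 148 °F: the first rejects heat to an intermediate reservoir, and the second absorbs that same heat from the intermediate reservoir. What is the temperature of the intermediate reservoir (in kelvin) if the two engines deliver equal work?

T_H = 807 °C → 807 + 273.15 = 1080.15 K.
T_C = 148 °F → (148 − 32) × 5/9 = 64.44 °C = 337.59 K.
For reversible stages Q_m = Q_H·(T_m/T_H). Setting W₁ = Q_H(1 − T_m/T_H) equal to W₂ = Q_m(1 − T_C/T_m) = Q_H·(T_m − T_C)/T_H gives T_H − T_m = T_m − T_C, so T_m = (T_H + T_C)/2 = (1080.15 + 337.59)/2 = 709 K.

T_m ≈ 709 K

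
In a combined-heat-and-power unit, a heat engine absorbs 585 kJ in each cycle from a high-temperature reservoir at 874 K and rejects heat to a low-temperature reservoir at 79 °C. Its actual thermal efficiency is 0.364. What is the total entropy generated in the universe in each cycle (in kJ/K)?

ΔS_univ ≈ 0.387 kJ/K

T_C = 79 °C → 79 + 273.15 = 352.15 K.
W = η·Q_H = 0.364 × 585 = 212.9 kJ, so Q_C = Q_H − W = 372.1 kJ.
Reservoir entropy changes: ΔS_H = −Q_H/T_H = −585/874.00 = -0.6693 kJ/K and ΔS_C = +Q_C/T_C = 372.1/352.15 = 1.057 kJ/K.
ΔS_univ = −Q_H/T_H + Q_C/T_C = 0.387 kJ/K (> 0, since η = 0.364 < η_Carnot = 0.597).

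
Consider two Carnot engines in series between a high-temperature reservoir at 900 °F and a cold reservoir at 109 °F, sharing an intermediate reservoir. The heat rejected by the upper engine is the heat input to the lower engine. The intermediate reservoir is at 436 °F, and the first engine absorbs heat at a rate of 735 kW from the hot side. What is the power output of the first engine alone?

T_H = 900 °F → (900 − 32) × 5/9 = 482.22 °C = 755.37 K.
T_C = 109 °F → (109 − 32) × 5/9 = 42.78 °C = 315.93 K.
T_m = 436 °F → (436 − 32) × 5/9 = 224.44 °C = 497.59 K.
First-stage efficiency η₁ = 1 − T_m/T_H = 1 − 497.59/755.37 = 0.3413.
W₁ = η₁·Q_H = 0.3413 × 735 = 250.8 kW.

Ẇ₁ ≈ 250.8 kW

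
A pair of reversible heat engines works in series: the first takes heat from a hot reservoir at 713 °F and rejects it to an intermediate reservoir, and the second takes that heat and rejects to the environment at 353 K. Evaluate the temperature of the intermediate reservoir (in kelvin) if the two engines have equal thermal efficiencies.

T_H = 713 °F → (713 − 32) × 5/9 = 378.33 °C = 651.48 K.
Equal efficiencies require 1 − T_m/T_H = 1 − T_C/T_m, i.e. T_m/T_H = T_C/T_m, so T_m = √(T_H·T_C) = √(651.48 × 353.00) = 480 K.

T_m ≈ 480 K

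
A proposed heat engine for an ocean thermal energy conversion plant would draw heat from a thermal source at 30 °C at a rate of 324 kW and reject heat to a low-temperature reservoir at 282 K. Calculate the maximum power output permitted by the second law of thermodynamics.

Ẇ_max ≈ 22.6 kW

T_H = 30 °C → 30 + 273.15 = 303.15 K.
The second-law ceiling is the Carnot efficiency, η_max = 1 − T_C/T_H = 1 − 282.00/303.15 = 0.0698.
W_max = η_max · Q_H = 0.0698 × 324 = 22.6 kW.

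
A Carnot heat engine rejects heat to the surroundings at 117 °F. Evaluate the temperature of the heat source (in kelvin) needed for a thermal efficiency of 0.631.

T_C = 117 °F → (117 − 32) × 5/9 = 47.22 °C = 320.37 K.
From η = 1 − T_C/T_H, solving for T_H gives T_H = T_C/(1 − η) = 320.37/(1 − 0.631) = 868 K.

T_H ≈ 868 K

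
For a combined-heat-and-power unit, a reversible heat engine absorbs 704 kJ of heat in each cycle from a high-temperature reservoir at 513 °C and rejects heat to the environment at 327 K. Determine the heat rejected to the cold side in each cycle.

Q_C ≈ 293 kJ

T_H = 513 °C → 513 + 273.15 = 786.15 K.
For a reversible engine, η = 1 − T_C/T_H = 1 − 327.00/786.15 = 0.5840.
For a reversible cycle Q_C/Q_H = T_C/T_H, so Q_C = 704 × 327.00/786.15 = 293 kJ.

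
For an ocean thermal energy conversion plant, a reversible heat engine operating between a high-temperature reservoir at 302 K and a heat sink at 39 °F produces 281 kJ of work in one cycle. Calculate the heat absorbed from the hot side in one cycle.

T_C = 39 °F → (39 − 32) × 5/9 = 3.89 °C = 277.04 K.
The Carnot efficiency is η = 1 − T_C/T_H = 1 − 277.04/302.00 = 0.0827.
Q_H = W/η = 281/0.0827 = 3400 kJ.

Q_H ≈ 3400 kJ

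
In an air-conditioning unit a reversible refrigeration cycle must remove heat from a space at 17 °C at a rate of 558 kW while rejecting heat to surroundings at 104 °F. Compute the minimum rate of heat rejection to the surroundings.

Q̇_H ≈ 602 kW

T_H = 104 °F → (104 − 32) × 5/9 = 40.00 °C = 313.15 K.
T_C = 17 °C → 17 + 273.15 = 290.15 K.
For a reversible cycle Q_H/Q_C = T_H/T_C, so Q_H = Q_C·T_H/T_C = 558 × 313.15/290.15 = 602 kW.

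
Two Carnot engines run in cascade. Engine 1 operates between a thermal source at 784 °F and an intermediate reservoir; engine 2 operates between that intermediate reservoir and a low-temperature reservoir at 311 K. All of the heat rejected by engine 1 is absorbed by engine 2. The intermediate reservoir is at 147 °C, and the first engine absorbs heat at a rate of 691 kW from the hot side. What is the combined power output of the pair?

Ẇ_total ≈ 380 kW

T_H = 784 °F → (784 − 32) × 5/9 = 417.78 °C = 690.93 K.
Two reversible stages in series are equivalent to a single Carnot engine between T_H and T_C, so η_total = 1 − T_C/T_H = 1 − 311.00/690.93 = 0.5499.
W_total = η_total · Q_H = 0.5499 × 691 = 380 kW.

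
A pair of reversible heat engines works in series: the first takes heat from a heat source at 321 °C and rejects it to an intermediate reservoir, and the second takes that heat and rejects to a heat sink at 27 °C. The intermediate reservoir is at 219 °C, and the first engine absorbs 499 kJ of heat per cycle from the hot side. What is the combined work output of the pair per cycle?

T_H = 321 °C → 321 + 273.15 = 594.15 K.
T_C = 27 °C → 27 + 273.15 = 300.15 K.
Two reversible stages in series are equivalent to a single Carnot engine between T_H and T_C, so η_total = 1 − T_C/T_H = 1 − 300.15/594.15 = 0.4948.
W_total = η_total · Q_H = 0.4948 × 499 = 246.9 kJ.

W_total ≈ 246.9 kJ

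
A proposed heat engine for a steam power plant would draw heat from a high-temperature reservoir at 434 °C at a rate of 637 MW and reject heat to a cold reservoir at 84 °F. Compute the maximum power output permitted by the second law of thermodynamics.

Ẇ_max ≈ 365 MW

T_H = 434 °C → 434 + 273.15 = 707.15 K.
T_C = 84 °F → (84 − 32) × 5/9 = 28.89 °C = 302.04 K.
The second-law ceiling is the Carnot efficiency, η_max = 1 − T_C/T_H = 1 − 302.04/707.15 = 0.5729.
W_max = η_max · Q_H = 0.5729 × 637 = 365 MW.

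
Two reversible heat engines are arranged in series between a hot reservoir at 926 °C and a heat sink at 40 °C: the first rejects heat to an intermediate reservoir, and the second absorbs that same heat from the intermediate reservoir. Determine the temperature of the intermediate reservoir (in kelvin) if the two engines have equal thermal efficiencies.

T_H = 926 °C → 926 + 273.15 = 1199.15 K.
T_C = 40 °C → 40 + 273.15 = 313.15 K.
Equal efficiencies require 1 − T_m/T_H = 1 − T_C/T_m, i.e. T_m/T_H = T_C/T_m, so T_m = √(T_H·T_C) = √(1199.15 × 313.15) = 612.8 K.

T_m ≈ 612.8 K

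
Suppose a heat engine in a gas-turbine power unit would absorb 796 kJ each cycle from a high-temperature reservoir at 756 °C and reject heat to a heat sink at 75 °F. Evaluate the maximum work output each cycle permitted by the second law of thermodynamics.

T_H = 756 °C → 756 + 273.15 = 1029.15 K.
T_C = 75 °F → (75 − 32) × 5/9 = 23.89 °C = 297.04 K.
No engine can exceed the Carnot limit: η_max = 1 − T_C/T_H = 1 − 297.04/1029.15 = 0.7114.
W_max = η_max · Q_H = 0.7114 × 796 = 566 kJ.

W_max ≈ 566 kJ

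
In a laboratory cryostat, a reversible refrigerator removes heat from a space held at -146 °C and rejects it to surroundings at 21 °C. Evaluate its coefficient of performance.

T_H = 21 °C → 21 + 273.15 = 294.15 K.
T_C = -146 °C → -146 + 273.15 = 127.15 K.
COP_R = T_C/(T_H − T_C) = 127.15/(294.15 − 127.15) = 0.761.

COP_R ≈ 0.761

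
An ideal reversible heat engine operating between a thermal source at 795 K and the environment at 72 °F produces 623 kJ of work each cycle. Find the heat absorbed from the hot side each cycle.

Q_H ≈ 991 kJ

T_C = 72 °F → (72 − 32) × 5/9 = 22.22 °C = 295.37 K.
The Carnot efficiency is η = 1 − T_C/T_H = 1 − 295.37/795.00 = 0.6285.
Q_H = W/η = 623/0.6285 = 991 kJ.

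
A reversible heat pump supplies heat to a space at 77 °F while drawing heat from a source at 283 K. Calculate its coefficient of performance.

COP_HP ≈ 19.7

T_H = 77 °F → (77 − 32) × 5/9 = 25.00 °C = 298.15 K.
COP_HP = T_H/(T_H − T_C) = 298.15/(298.15 − 283.00) = 19.7.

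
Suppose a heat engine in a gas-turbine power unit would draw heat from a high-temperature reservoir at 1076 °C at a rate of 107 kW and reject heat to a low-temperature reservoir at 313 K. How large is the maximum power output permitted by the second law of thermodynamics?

T_H = 1076 °C → 1076 + 273.15 = 1349.15 K.
The second-law ceiling is the Carnot efficiency, η_max = 1 − T_C/T_H = 1 − 313.00/1349.15 = 0.7680.
W_max = η_max · Q_H = 0.7680 × 107 = 82.2 kW.

Ẇ_max ≈ 82.2 kW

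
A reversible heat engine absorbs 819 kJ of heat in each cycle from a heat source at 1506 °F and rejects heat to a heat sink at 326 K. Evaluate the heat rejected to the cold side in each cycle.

T_H = 1506 °F → (1506 − 32) × 5/9 = 818.89 °C = 1092.04 K.
Carnot efficiency: η = 1 − T_C/T_H = 1 − 326.00/1092.04 = 0.7015.
For a reversible cycle Q_C/Q_H = T_C/T_H, so Q_C = 819 × 326.00/1092.04 = 244.5 kJ.

Q_C ≈ 244.5 kJ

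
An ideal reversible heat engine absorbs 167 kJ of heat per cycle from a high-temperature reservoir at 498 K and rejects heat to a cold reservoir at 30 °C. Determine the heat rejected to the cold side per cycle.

T_C = 30 °C → 30 + 273.15 = 303.15 K.
Carnot efficiency: η = 1 − T_C/T_H = 1 − 303.15/498.00 = 0.3913.
For a reversible cycle Q_C/Q_H = T_C/T_H, so Q_C = 167 × 303.15/498.00 = 102 kJ.

Q_C ≈ 102 kJ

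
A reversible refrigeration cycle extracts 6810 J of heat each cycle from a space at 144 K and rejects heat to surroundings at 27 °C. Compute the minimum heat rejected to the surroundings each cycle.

Q_H ≈ 14190 J

T_H = 27 °C → 27 + 273.15 = 300.15 K.
For a reversible cycle Q_H/Q_C = T_H/T_C, so Q_H = Q_C·T_H/T_C = 6810 × 300.15/144.00 = 14190 J.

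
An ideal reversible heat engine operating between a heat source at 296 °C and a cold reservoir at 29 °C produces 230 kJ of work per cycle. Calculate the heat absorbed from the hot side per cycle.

T_H = 296 °C → 296 + 273.15 = 569.15 K.
T_C = 29 °C → 29 + 273.15 = 302.15 K.
For a reversible engine, η = 1 − T_C/T_H = 1 − 302.15/569.15 = 0.4691.
Q_H = W/η = 230/0.4691 = 490 kJ.

Q_H ≈ 490 kJ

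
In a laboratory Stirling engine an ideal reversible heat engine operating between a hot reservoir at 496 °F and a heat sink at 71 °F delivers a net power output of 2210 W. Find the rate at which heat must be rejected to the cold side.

T_H = 496 °F → (496 − 32) × 5/9 = 257.78 °C = 530.93 K.
T_C = 71 °F → (71 − 32) × 5/9 = 21.67 °C = 294.82 K.
The Carnot efficiency is η = 1 − T_C/T_H = 1 − 294.82/530.93 = 0.4447.
Since Q_C/Q_H = T_C/T_H and Q_H = W/η, Q_C = W·T_C/(T_H − T_C) = 2210 × 294.82/236.11 = 2759 W.

Q̇_C ≈ 2759 W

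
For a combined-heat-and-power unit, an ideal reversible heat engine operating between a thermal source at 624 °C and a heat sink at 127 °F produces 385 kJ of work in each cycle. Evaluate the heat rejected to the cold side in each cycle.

Q_C ≈ 220 kJ

T_H = 624 °C → 624 + 273.15 = 897.15 K.
T_C = 127 °F → (127 − 32) × 5/9 = 52.78 °C = 325.93 K.
For a reversible engine, η = 1 − T_C/T_H = 1 − 325.93/897.15 = 0.6367.
Since Q_C/Q_H = T_C/T_H and Q_H = W/η, Q_C = W·T_C/(T_H − T_C) = 385 × 325.93/571.22 = 220 kJ.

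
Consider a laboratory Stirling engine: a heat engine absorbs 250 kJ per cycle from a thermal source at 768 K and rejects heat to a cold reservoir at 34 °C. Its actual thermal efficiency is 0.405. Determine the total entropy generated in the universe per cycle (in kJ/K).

T_C = 34 °C → 34 + 273.15 = 307.15 K.
W = η·Q_H = 0.405 × 250 = 101.2 kJ, so Q_C = Q_H − W = 148.8 kJ.
Reservoir entropy changes: ΔS_H = −Q_H/T_H = −250/768.00 = -0.3255 kJ/K and ΔS_C = +Q_C/T_C = 148.8/307.15 = 0.4843 kJ/K.
ΔS_univ = −Q_H/T_H + Q_C/T_C = 0.1588 kJ/K (> 0, since η = 0.405 < η_Carnot = 0.600).

ΔS_univ ≈ 0.1588 kJ/K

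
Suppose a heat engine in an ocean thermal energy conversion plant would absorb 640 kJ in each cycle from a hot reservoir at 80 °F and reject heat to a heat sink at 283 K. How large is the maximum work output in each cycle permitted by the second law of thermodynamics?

T_H = 80 °F → (80 − 32) × 5/9 = 26.67 °C = 299.82 K.
The second-law ceiling is the Carnot efficiency, η_max = 1 − T_C/T_H = 1 − 283.00/299.82 = 0.0561.
W_max = η_max · Q_H = 0.0561 × 640 = 35.9 kJ.

W_max ≈ 35.9 kJ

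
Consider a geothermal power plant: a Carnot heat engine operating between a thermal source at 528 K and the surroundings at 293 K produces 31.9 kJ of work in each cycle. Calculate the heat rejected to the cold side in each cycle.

Q_C ≈ 39.8 kJ

η_rev = 1 − T_C/T_H = 1 − 293.00/528.00 = 0.4451.
Since Q_C/Q_H = T_C/T_H and Q_H = W/η, Q_C = W·T_C/(T_H − T_C) = 31.9 × 293.00/235.00 = 39.8 kJ.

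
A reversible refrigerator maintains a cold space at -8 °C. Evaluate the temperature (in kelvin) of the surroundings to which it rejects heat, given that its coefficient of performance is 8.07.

T_C = -8 °C → -8 + 273.15 = 265.15 K.
COP_R = T_C/(T_H − T_C) ⇒ T_H = T_C·(1 + 1/COP_R) = 265.15 × (1 + 1/8.07) = 298 K.

T_H ≈ 298 K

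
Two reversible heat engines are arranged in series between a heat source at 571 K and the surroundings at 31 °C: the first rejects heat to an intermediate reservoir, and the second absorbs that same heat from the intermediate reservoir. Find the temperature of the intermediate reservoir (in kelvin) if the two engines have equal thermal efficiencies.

T_m ≈ 417 K

T_C = 31 °C → 31 + 273.15 = 304.15 K.
Equal efficiencies require 1 − T_m/T_H = 1 − T_C/T_m, i.e. T_m/T_H = T_C/T_m, so T_m = √(T_H·T_C) = √(571.00 × 304.15) = 417 K.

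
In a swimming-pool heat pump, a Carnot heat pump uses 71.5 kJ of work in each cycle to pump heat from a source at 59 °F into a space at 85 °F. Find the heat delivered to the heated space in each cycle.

Q_H ≈ 1500 kJ

T_H = 85 °F → (85 − 32) × 5/9 = 29.44 °C = 302.59 K.
T_C = 59 °F → (59 − 32) × 5/9 = 15.00 °C = 288.15 K.
The Carnot heat-pump COP is COP_HP = T_H/(T_H − T_C) = 302.59/14.44 = 20.9488.
Q_H = COP_HP · W = 20.9488 × 71.5 = 1500 kJ.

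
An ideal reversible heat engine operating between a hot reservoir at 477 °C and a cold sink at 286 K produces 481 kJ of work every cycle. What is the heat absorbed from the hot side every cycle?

Q_H ≈ 777 kJ

T_H = 477 °C → 477 + 273.15 = 750.15 K.
Since the cycle is reversible, η = 1 − T_C/T_H = 1 − 286.00/750.15 = 0.6187.
Q_H = W/η = 481/0.6187 = 777 kJ.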